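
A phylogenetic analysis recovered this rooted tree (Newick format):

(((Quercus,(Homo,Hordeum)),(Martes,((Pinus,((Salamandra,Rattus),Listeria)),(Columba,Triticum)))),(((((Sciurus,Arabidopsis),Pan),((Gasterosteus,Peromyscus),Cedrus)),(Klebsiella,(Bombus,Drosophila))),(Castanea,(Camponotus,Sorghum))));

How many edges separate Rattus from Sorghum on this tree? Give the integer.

The MRCA of Rattus and Sorghum is the root of the tree.
From Rattus up to that node: 7 branches. From Sorghum up to the same node: 4 branches. Total: 7 + 4 = 11.

11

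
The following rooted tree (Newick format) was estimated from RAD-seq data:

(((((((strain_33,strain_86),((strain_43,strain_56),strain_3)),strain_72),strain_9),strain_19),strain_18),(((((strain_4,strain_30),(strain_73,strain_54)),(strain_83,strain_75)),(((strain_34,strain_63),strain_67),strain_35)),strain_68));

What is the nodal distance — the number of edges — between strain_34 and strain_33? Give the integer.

The MRCA of strain_34 and strain_33 is the root of the tree.
From strain_34 up to that node: 6 branches. From strain_33 up to the same node: 7 branches. Total: 6 + 7 = 13.

13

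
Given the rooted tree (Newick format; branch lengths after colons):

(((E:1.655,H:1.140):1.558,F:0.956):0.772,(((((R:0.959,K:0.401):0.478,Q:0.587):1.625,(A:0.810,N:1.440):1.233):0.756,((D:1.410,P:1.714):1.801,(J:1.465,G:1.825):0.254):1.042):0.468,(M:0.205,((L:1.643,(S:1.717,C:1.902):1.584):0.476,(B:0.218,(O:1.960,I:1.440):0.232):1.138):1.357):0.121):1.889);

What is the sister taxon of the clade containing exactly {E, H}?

The clade containing exactly {E, H} attaches to the tree at the node subtending ((E,H),F).
The other lineage descending from that same node — the sister group — is the single tip F.

F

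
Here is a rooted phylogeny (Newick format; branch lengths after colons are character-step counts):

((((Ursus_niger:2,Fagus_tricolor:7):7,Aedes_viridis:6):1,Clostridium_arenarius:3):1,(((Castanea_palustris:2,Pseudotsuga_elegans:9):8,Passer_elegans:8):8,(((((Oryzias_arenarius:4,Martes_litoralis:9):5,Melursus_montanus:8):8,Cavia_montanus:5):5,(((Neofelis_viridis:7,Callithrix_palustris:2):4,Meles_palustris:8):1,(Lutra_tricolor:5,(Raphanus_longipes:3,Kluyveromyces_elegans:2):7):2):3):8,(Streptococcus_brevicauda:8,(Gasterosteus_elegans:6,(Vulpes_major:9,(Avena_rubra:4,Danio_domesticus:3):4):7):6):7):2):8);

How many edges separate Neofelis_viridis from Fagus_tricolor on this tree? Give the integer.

The MRCA of Neofelis_viridis and Fagus_tricolor is the root of the tree.
From Neofelis_viridis up to that node: 7 branches. From Fagus_tricolor up to the same node: 4 branches. Total: 7 + 4 = 11.

11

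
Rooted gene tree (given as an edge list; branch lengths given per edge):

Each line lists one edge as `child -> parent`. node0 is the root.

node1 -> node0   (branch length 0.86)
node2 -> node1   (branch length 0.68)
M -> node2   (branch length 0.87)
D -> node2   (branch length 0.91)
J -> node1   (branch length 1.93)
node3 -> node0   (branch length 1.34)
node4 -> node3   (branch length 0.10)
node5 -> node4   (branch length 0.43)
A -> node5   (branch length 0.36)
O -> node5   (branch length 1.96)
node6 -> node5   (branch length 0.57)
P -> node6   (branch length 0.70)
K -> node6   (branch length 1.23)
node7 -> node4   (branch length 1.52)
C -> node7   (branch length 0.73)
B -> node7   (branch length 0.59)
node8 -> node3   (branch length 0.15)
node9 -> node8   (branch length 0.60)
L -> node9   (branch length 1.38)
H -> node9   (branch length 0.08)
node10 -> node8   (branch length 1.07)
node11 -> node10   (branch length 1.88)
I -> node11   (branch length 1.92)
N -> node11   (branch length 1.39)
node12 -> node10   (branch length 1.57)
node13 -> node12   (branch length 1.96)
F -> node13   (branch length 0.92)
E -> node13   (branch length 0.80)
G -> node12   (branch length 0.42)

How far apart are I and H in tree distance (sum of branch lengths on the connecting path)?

The path runs I → … → MRCA → … → H; the MRCA is the node subtending ((L,H),((I,N),((F,E),G))).
Branch lengths along that path: 1.92 + 1.88 + 1.07 + 0.60 + 0.08 = 5.55.

5.55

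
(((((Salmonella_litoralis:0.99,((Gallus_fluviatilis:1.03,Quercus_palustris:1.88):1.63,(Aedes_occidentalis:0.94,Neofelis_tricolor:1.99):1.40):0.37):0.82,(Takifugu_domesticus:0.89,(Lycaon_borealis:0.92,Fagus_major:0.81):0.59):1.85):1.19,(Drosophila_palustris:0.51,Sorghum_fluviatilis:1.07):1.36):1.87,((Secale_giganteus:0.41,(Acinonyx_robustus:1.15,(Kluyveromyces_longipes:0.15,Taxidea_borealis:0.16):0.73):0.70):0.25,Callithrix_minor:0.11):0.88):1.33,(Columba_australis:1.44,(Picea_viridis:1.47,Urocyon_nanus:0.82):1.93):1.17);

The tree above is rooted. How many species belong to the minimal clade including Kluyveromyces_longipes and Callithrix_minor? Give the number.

5

The MRCA of Kluyveromyces_longipes and Callithrix_minor is the node subtending ((Secale_giganteus,(Acinonyx_robustus,(Kluyveromyces_longipes,Taxidea_borealis))),Callithrix_minor).
That clade contains 5 terminal taxa: Acinonyx_robustus, Callithrix_minor, Kluyveromyces_longipes, Secale_giganteus, Taxidea_borealis.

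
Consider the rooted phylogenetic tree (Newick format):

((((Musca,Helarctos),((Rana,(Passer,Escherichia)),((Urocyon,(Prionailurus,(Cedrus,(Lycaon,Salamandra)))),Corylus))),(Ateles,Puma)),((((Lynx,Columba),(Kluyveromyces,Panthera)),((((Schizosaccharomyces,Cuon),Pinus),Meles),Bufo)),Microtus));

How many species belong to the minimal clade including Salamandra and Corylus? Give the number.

6

The MRCA of Salamandra and Corylus is the node subtending ((Urocyon,(Prionailurus,(Cedrus,(Lycaon,Salamandra)))),Corylus).
That clade contains 6 terminal taxa: Cedrus, Corylus, Lycaon, Prionailurus, Salamandra, Urocyon.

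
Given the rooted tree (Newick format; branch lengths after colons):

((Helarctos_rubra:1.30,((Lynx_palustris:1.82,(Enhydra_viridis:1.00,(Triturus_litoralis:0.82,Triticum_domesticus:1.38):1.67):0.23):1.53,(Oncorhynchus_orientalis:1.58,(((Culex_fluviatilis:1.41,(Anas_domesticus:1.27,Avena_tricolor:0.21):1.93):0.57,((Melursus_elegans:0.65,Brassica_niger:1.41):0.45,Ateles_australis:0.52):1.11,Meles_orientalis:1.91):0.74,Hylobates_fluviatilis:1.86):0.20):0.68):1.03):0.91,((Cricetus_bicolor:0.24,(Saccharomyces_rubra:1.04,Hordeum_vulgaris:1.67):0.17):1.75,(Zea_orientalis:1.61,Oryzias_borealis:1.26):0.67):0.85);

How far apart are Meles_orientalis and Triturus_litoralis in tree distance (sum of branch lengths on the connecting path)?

7.78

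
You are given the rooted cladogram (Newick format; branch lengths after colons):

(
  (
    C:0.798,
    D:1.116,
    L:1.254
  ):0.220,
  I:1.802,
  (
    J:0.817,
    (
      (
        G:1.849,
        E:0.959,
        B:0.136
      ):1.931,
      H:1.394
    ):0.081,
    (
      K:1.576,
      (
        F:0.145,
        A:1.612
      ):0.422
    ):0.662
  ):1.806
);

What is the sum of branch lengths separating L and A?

The path runs L → … → MRCA → … → A; the MRCA is the root of the tree.
Branch lengths along that path: 1.254 + 0.220 + 1.806 + 0.662 + 0.422 + 1.612 = 5.976.

5.976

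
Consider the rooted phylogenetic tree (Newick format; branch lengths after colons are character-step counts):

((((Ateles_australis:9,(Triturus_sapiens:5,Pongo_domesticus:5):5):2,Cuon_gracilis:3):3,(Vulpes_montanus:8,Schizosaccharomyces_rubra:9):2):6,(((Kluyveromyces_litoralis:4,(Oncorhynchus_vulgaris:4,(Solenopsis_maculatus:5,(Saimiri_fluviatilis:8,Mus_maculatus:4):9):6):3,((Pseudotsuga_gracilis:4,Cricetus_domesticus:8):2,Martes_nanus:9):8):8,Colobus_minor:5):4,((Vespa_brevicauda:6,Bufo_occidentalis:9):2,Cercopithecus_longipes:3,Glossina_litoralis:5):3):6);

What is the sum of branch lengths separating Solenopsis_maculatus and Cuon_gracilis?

44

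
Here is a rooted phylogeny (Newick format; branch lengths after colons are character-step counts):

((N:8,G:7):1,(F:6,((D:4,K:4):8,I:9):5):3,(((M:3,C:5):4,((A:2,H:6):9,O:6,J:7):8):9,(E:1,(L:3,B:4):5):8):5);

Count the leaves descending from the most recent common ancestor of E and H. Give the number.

The MRCA of E and H is the node subtending (((M,C),((A,H),O,J)),(E,(L,B))).
That clade contains 9 terminal taxa: A, B, C, E, H, J, L, M, O.

9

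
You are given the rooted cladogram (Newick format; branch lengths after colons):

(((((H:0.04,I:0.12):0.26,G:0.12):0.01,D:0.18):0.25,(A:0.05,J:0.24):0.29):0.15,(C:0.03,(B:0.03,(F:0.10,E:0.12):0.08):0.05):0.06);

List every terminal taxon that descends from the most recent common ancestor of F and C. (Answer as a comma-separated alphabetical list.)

B, C, E, F

Tracing F: it sits inside (F,E).
Tracing C: it sits inside (C,(B,(F,E))).
The smallest clade enclosing both is (C,(B,(F,E))); the answer is its 4 terminal taxa in alphabetical order.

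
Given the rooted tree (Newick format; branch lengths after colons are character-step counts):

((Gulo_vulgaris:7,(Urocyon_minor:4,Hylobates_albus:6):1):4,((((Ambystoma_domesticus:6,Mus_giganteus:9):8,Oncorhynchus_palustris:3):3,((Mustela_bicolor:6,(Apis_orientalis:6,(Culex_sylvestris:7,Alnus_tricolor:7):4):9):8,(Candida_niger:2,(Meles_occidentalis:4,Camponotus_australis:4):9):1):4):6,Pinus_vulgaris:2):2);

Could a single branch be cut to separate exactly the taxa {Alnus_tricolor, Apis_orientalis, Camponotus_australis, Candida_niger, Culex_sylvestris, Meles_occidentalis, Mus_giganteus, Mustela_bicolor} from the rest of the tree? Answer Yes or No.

No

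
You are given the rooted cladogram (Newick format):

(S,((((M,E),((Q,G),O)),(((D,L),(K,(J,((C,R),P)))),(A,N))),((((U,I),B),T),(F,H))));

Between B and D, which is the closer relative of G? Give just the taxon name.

D

The MRCA of G and D subtends (((M,E),((Q,G),O)),(((D,L),(K,(J,((C,R),P)))),(A,N))) (14 taxa).
The MRCA of G and B subtends ((((M,E),((Q,G),O)),(((D,L),(K,(J,((C,R),P)))),(A,N))),((((U,I),B),T),(F,H))) (20 taxa).
The first is nested inside the second, so G shares a more recent common ancestor with D.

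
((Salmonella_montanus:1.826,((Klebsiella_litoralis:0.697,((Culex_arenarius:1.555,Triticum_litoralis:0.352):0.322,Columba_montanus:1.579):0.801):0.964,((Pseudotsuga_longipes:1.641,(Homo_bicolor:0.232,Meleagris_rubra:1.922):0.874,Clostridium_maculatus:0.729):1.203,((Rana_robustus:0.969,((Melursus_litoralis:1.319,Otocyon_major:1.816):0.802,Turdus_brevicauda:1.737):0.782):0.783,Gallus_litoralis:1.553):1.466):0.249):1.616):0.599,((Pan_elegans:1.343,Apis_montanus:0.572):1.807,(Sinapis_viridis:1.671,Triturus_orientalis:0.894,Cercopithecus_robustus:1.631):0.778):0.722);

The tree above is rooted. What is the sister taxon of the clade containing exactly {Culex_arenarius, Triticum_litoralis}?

The clade containing exactly {Culex_arenarius, Triticum_litoralis} attaches to the tree at the node subtending ((Culex_arenarius,Triticum_litoralis),Columba_montanus).
The other lineage descending from that same node — the sister group — is the single tip Columba_montanus.

Columba_montanus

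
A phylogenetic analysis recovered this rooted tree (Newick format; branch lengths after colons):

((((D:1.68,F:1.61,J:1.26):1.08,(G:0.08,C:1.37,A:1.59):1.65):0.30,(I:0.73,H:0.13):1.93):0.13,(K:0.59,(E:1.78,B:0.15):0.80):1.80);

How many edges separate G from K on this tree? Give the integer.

The MRCA of G and K is the root of the tree.
From G up to that node: 4 branches. From K up to the same node: 2 branches. Total: 4 + 2 = 6.

6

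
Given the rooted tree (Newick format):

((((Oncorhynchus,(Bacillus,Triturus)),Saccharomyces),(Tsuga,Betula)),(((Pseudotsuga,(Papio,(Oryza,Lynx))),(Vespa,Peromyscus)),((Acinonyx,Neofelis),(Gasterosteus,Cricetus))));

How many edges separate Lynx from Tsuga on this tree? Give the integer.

9

The MRCA of Lynx and Tsuga is the root of the tree.
From Lynx up to that node: 6 branches. From Tsuga up to the same node: 3 branches. Total: 6 + 3 = 9.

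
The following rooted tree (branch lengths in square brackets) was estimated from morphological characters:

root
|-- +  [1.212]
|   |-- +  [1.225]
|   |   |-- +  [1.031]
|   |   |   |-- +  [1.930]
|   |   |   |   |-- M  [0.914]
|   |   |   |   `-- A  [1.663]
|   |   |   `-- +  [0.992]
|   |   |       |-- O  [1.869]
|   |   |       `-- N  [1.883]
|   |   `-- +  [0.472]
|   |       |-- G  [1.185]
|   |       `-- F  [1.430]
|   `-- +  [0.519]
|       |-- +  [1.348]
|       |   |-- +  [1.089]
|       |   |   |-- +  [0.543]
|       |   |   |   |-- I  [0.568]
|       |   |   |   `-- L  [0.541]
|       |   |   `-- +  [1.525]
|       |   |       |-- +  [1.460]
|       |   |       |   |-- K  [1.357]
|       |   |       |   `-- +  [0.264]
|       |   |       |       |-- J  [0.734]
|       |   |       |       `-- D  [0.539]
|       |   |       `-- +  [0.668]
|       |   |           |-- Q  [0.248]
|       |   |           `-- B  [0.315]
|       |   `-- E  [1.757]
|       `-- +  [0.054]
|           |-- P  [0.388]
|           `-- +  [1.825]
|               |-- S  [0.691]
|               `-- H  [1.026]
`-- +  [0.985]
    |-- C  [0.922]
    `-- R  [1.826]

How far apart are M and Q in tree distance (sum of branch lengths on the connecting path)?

The path runs M → … → MRCA → … → Q; the MRCA is the node subtending ((((M,A),(O,N)),(G,F)),((((I,L),((K,(J,D)),(Q,B))),E),(P,(S,H)))).
Branch lengths along that path: 0.914 + 1.930 + 1.031 + 1.225 + 0.519 + 1.348 + 1.089 + 1.525 + 0.668 + 0.248 = 10.497.

10.497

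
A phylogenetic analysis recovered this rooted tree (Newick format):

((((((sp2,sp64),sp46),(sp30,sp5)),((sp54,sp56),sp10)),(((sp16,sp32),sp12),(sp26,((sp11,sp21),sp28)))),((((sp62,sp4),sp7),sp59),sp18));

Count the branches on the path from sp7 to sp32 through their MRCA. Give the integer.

The MRCA of sp7 and sp32 is the root of the tree.
From sp7 up to that node: 4 branches. From sp32 up to the same node: 5 branches. Total: 4 + 5 = 9.

9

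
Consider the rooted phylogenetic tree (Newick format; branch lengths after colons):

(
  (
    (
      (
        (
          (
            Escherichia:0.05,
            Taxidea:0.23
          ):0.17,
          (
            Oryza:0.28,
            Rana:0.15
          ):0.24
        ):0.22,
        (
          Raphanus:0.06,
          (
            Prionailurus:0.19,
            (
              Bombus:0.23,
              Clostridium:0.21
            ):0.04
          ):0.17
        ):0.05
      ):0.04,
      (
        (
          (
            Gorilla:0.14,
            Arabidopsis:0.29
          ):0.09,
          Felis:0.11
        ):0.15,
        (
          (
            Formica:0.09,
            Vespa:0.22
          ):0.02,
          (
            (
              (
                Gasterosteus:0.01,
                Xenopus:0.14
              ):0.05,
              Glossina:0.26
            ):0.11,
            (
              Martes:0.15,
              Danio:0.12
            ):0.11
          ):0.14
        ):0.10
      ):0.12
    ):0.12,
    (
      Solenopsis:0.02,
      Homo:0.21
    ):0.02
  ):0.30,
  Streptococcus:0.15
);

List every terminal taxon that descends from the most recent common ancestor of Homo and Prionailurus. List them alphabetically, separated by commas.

Tracing Homo: it sits inside (Solenopsis,Homo).
Tracing Prionailurus: it sits inside (Prionailurus,(Bombus,Clostridium)).
The smallest clade enclosing both is (((((Escherichia,Taxidea),(Oryza,Rana)),(Raphanus,(Prionailurus,(Bombus,Clostridium)))),(((Gorilla,Arabidopsis),Felis),((Formica,Vespa),(((Gasterosteus,Xenopus),Glossina),(Martes,Danio))))),(Solenopsis,Homo)); the answer is its 20 terminal taxa in alphabetical order.

Arabidopsis, Bombus, Clostridium, Danio, Escherichia, Felis, Formica, Gasterosteus, Glossina, Gorilla, Homo, Martes, Oryza, Prionailurus, Rana, Raphanus, Solenopsis, Taxidea, Vespa, Xenopus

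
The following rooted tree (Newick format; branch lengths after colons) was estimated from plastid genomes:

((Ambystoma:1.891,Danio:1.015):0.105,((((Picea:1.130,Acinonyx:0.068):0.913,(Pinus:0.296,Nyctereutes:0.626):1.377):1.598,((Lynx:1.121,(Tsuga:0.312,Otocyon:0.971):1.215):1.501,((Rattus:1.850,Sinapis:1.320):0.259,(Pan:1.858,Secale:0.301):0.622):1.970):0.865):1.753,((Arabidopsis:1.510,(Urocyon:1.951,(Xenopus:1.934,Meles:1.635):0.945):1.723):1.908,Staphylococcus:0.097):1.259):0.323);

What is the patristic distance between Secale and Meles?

The path runs Secale → … → MRCA → … → Meles; the MRCA is the node subtending ((((Picea,Acinonyx),(Pinus,Nyctereutes)),((Lynx,(Tsuga,Otocyon)),((Rattus,Sinapis),(Pan,Secale)))),((Arabidopsis,(Urocyon,(Xenopus,Meles))),Staphylococcus)).
Branch lengths along that path: 0.301 + 0.622 + 1.970 + 0.865 + 1.753 + 1.259 + 1.908 + 1.723 + 0.945 + 1.635 = 12.981.

12.981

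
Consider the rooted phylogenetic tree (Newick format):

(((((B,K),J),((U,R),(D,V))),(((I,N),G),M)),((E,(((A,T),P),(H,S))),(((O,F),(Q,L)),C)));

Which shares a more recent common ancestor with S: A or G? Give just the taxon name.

The MRCA of S and A subtends (((A,T),P),(H,S)) (5 taxa).
The MRCA of S and G is the root, subtending the entire tree (22 taxa).
The first is nested inside the second, so S shares a more recent common ancestor with A.

A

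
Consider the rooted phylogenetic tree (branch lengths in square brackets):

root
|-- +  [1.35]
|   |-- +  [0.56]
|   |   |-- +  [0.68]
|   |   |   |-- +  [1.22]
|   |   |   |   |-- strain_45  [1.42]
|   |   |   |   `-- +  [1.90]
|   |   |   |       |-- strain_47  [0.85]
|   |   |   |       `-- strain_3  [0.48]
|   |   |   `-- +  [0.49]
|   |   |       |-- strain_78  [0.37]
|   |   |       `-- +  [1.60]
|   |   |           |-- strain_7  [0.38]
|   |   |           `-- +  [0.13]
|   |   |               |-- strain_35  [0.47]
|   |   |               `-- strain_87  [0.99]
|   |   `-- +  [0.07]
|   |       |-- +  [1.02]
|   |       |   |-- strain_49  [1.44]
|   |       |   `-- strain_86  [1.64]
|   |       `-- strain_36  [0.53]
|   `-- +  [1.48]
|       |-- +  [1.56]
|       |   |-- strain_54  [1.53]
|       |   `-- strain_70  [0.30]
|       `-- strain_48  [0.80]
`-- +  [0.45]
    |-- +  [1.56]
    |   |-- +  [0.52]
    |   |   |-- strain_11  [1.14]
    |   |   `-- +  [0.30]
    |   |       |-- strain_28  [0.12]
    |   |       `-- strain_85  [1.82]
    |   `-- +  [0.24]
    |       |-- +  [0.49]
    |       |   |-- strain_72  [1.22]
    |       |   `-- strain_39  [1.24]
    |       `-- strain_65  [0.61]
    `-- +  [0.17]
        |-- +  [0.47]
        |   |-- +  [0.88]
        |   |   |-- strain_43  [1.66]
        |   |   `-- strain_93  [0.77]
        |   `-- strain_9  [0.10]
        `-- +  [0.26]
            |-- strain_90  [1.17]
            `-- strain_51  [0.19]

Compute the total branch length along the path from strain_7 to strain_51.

The path runs strain_7 → … → MRCA → … → strain_51; the MRCA is the root of the tree.
Branch lengths along that path: 0.38 + 1.60 + 0.49 + 0.68 + 0.56 + 1.35 + 0.45 + 0.17 + 0.26 + 0.19 = 6.13.

6.13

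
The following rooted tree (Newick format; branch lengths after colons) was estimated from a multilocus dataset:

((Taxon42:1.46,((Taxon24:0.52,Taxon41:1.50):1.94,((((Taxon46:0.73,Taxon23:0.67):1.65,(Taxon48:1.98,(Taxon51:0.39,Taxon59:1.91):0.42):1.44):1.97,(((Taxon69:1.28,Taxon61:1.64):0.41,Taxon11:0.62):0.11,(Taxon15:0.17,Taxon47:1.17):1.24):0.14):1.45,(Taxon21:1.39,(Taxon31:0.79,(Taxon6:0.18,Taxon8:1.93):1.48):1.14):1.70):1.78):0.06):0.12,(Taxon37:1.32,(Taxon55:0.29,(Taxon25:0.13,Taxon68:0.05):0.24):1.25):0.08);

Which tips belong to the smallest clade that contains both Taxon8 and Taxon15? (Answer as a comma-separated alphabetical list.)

Tracing Taxon8: it sits inside (Taxon6,Taxon8).
Tracing Taxon15: it sits inside (Taxon15,Taxon47).
The smallest clade enclosing both is ((((Taxon46,Taxon23),(Taxon48,(Taxon51,Taxon59))),(((Taxon69,Taxon61),Taxon11),(Taxon15,Taxon47))),(Taxon21,(Taxon31,(Taxon6,Taxon8)))); the answer is its 14 terminal taxa in alphabetical order.

Taxon11, Taxon15, Taxon21, Taxon23, Taxon31, Taxon46, Taxon47, Taxon48, Taxon51, Taxon59, Taxon6, Taxon61, Taxon69, Taxon8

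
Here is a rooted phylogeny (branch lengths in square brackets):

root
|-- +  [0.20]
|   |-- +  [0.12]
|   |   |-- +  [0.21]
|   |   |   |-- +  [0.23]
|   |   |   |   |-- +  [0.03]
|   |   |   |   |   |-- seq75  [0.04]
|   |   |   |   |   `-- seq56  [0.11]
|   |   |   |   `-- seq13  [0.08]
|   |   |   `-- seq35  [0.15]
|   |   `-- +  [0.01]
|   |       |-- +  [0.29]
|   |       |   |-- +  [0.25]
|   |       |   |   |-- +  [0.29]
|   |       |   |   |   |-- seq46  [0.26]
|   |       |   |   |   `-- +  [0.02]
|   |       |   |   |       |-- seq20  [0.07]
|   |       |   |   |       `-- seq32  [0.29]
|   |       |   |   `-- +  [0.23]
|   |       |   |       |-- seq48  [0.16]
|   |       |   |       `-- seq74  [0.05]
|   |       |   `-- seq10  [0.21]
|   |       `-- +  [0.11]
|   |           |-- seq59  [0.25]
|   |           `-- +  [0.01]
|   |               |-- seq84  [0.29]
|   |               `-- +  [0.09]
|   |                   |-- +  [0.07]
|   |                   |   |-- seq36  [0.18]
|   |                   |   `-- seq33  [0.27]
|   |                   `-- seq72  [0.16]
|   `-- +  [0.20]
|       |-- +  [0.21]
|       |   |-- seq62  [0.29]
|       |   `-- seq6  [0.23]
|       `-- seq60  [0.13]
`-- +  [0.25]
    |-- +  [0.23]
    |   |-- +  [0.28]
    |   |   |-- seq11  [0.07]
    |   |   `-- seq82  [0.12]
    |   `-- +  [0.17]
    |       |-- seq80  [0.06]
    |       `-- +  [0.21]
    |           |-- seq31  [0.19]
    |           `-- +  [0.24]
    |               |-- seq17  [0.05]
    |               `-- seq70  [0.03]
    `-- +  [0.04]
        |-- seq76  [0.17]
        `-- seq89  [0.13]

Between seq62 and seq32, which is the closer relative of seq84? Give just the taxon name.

seq32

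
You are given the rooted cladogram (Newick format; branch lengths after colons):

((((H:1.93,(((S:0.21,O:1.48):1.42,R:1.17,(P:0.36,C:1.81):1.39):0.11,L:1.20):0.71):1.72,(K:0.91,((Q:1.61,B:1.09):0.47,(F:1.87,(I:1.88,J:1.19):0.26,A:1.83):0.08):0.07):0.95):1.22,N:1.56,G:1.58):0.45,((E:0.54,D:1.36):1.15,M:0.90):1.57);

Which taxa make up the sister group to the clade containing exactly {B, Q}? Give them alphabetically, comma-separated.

A, F, I, J

The clade containing exactly {B, Q} attaches to the tree at the node subtending ((Q,B),(F,(I,J),A)).
The other lineage descending from that same node — the sister group — is (F,(I,J),A); its 4 tips in alphabetical order are the answer.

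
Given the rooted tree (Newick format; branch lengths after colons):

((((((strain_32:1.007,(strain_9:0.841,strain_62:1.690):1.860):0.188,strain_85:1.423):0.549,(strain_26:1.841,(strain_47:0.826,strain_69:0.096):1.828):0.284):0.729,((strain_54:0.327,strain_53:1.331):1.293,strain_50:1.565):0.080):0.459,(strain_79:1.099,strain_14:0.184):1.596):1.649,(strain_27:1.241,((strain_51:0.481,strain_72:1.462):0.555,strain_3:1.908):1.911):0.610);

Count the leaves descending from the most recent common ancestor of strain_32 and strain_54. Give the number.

The MRCA of strain_32 and strain_54 is the node subtending ((((strain_32,(strain_9,strain_62)),strain_85),(strain_26,(strain_47,strain_69))),((strain_54,strain_53),strain_50)).
That clade contains 10 terminal taxa: strain_26, strain_32, strain_47, strain_50, strain_53, strain_54, strain_62, strain_69, strain_85, strain_9.

10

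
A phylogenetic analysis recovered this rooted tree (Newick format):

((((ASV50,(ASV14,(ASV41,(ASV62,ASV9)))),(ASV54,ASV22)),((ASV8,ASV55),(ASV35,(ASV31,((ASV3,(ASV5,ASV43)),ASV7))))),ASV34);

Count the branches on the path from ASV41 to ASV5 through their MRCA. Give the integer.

12

The MRCA of ASV41 and ASV5 is the node subtending (((ASV50,(ASV14,(ASV41,(ASV62,ASV9)))),(ASV54,ASV22)),((ASV8,ASV55),(ASV35,(ASV31,((ASV3,(ASV5,ASV43)),ASV7))))).
From ASV41 up to that node: 5 branches. From ASV5 up to the same node: 7 branches. Total: 5 + 7 = 12.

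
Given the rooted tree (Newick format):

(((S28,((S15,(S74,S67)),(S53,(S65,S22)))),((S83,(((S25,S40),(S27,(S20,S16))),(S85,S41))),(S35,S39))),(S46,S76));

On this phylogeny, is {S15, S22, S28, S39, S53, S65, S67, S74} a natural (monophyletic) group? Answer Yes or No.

The MRCA of the listed taxa subtends ((S28,((S15,(S74,S67)),(S53,(S65,S22)))),((S83,(((S25,S40),(S27,(S20,S16))),(S85,S41))),(S35,S39))).
That clade also contains S16, S20, S25, S27, S35, S40, S41, S83, S85, which are not in the proposed group, so the group is not monophyletic.

No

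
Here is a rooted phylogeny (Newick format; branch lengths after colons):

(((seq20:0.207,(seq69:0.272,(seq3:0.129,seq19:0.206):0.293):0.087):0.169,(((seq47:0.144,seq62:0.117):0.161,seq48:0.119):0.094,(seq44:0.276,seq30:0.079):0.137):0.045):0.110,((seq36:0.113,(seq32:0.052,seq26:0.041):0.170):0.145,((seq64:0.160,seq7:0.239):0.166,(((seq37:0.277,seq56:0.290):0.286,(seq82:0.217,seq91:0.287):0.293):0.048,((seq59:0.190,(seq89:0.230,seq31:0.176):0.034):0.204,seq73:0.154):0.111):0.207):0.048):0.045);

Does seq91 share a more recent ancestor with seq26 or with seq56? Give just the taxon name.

The MRCA of seq91 and seq56 subtends ((seq37,seq56),(seq82,seq91)) (4 taxa).
The MRCA of seq91 and seq26 subtends ((seq36,(seq32,seq26)),((seq64,seq7),(((seq37,seq56),(seq82,seq91)),((seq59,(seq89,seq31)),seq73)))) (13 taxa).
The first is nested inside the second, so seq91 shares a more recent common ancestor with seq56.

seq56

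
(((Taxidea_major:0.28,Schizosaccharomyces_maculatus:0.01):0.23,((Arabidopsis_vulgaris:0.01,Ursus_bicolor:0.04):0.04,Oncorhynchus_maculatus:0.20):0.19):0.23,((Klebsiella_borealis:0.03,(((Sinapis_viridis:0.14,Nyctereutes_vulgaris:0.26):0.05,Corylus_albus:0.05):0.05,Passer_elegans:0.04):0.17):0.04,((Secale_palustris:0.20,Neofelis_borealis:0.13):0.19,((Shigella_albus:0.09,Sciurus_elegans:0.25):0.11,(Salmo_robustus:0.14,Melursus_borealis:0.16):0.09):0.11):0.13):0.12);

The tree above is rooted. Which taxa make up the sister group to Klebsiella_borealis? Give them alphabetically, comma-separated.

Klebsiella_borealis attaches to the tree at the node subtending (Klebsiella_borealis,(((Sinapis_viridis,Nyctereutes_vulgaris),Corylus_albus),Passer_elegans)).
The other lineage descending from that same node — the sister group — is (((Sinapis_viridis,Nyctereutes_vulgaris),Corylus_albus),Passer_elegans); its 4 tips in alphabetical order are the answer.

Corylus_albus, Nyctereutes_vulgaris, Passer_elegans, Sinapis_viridis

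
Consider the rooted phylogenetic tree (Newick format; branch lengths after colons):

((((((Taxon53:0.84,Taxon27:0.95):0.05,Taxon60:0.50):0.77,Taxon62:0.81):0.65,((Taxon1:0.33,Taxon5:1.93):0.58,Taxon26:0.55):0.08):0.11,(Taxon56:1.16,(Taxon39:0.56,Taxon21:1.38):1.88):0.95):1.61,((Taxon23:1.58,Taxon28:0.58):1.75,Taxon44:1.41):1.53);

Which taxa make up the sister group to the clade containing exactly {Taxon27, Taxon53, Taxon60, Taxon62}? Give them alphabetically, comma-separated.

Taxon1, Taxon26, Taxon5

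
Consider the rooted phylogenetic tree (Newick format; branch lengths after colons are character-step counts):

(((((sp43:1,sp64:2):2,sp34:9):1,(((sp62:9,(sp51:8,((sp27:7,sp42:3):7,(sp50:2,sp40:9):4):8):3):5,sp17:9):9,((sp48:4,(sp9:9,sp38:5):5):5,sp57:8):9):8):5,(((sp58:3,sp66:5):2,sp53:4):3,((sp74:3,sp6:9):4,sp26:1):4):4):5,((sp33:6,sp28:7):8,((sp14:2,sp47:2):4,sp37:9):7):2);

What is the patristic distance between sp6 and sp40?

72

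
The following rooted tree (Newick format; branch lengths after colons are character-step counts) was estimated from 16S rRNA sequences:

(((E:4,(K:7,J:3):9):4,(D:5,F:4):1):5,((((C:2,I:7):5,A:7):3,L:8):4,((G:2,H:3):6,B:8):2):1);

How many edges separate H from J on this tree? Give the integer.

8

The MRCA of H and J is the root of the tree.
From H up to that node: 4 branches. From J up to the same node: 4 branches. Total: 4 + 4 = 8.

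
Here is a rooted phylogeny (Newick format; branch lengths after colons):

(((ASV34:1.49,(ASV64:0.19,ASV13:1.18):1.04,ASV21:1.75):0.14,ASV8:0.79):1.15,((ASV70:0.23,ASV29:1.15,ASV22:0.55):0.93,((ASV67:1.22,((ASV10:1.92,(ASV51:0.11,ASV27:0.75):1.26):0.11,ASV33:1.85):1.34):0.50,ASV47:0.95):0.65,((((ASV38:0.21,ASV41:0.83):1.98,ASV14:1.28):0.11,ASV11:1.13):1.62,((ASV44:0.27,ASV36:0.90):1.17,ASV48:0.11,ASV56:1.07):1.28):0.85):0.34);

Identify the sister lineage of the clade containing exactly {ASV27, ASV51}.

The clade containing exactly {ASV27, ASV51} attaches to the tree at the node subtending (ASV10,(ASV51,ASV27)).
The other lineage descending from that same node — the sister group — is the single tip ASV10.

ASV10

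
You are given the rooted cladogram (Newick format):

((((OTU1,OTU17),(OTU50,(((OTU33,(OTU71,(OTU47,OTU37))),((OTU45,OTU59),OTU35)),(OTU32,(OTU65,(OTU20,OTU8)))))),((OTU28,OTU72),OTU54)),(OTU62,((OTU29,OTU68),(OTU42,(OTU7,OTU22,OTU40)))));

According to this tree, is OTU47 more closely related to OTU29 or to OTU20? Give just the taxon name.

OTU20

The MRCA of OTU47 and OTU20 subtends (((OTU33,(OTU71,(OTU47,OTU37))),((OTU45,OTU59),OTU35)),(OTU32,(OTU65,(OTU20,OTU8)))) (11 taxa).
The MRCA of OTU47 and OTU29 is the root, subtending the entire tree (24 taxa).
The first is nested inside the second, so OTU47 shares a more recent common ancestor with OTU20.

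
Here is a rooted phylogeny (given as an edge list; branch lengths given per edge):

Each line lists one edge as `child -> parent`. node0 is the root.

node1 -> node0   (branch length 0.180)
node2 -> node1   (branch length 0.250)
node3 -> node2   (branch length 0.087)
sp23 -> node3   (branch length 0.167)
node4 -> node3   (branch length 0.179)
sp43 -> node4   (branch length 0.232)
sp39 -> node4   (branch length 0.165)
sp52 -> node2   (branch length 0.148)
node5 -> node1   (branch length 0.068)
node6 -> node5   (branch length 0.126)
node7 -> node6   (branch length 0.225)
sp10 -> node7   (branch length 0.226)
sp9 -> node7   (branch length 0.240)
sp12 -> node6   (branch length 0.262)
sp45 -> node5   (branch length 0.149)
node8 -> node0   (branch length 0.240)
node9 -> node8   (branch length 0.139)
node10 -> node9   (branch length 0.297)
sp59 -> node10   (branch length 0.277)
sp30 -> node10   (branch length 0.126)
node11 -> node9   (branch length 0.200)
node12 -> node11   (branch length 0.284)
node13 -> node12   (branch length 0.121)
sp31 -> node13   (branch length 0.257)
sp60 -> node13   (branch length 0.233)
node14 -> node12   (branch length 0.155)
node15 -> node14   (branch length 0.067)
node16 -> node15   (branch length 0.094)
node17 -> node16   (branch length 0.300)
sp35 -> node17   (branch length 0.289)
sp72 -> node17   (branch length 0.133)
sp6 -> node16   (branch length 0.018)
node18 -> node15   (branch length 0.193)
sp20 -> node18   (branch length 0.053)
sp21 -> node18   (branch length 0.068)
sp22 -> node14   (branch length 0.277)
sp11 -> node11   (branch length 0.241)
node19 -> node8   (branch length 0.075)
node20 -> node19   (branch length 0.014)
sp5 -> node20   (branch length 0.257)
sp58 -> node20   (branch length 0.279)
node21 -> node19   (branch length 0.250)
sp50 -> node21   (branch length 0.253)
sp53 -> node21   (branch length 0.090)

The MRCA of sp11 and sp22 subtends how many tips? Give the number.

9

The MRCA of sp11 and sp22 is the node subtending (((sp31,sp60),((((sp35,sp72),sp6),(sp20,sp21)),sp22)),sp11).
That clade contains 9 terminal taxa: sp11, sp20, sp21, sp22, sp31, sp35, sp6, sp60, sp72.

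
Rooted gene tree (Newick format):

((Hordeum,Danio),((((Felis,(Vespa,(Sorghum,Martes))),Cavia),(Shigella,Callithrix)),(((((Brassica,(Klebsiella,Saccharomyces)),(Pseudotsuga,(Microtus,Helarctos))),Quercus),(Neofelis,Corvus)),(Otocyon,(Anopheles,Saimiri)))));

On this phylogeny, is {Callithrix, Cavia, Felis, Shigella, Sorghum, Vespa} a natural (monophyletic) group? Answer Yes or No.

No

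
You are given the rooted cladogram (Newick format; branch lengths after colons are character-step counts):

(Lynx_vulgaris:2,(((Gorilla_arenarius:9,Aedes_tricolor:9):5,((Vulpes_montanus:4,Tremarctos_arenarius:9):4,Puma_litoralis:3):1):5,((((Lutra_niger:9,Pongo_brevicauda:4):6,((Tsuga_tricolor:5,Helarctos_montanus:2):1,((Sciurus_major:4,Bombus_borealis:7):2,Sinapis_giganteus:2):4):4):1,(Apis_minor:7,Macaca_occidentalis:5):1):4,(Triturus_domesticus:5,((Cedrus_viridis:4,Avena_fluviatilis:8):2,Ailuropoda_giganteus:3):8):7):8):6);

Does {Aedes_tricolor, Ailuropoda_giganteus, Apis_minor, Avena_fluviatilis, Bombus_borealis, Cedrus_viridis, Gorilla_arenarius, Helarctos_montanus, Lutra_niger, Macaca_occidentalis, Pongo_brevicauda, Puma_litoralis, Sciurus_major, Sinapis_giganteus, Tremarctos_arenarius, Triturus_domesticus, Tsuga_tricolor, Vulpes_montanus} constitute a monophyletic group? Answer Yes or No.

Yes

The most recent common ancestor of these taxa subtends (((Gorilla_arenarius,Aedes_tricolor),((Vulpes_montanus,Tremarctos_arenarius),Puma_litoralis)),((((Lutra_niger,Pongo_brevicauda),((Tsuga_tricolor,Helarctos_montanus),((Sciurus_major,Bombus_borealis),Sinapis_giganteus))),(Apis_minor,Macaca_occidentalis)),(Triturus_domesticus,((Cedrus_viridis,Avena_fluviatilis),Ailuropoda_giganteus)))).
That clade has exactly 18 tips — every listed taxon and nothing else — so the group is monophyletic.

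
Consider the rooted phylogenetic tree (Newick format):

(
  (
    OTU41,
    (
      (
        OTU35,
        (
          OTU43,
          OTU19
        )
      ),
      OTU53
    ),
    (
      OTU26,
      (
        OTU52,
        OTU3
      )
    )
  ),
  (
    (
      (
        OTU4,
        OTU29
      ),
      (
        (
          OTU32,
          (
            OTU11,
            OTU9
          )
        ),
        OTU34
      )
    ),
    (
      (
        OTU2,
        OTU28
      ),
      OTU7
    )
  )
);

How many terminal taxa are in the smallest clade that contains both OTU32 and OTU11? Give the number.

3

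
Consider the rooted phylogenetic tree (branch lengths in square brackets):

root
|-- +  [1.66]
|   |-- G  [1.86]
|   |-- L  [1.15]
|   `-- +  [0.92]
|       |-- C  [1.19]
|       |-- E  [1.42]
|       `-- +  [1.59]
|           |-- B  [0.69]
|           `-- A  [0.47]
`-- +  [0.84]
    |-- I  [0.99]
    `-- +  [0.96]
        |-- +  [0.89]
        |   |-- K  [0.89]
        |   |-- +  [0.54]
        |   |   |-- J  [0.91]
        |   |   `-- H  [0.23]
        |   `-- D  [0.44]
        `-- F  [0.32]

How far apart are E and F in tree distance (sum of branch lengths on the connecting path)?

6.12

The path runs E → … → MRCA → … → F; the MRCA is the root of the tree.
Branch lengths along that path: 1.42 + 0.92 + 1.66 + 0.84 + 0.96 + 0.32 = 6.12.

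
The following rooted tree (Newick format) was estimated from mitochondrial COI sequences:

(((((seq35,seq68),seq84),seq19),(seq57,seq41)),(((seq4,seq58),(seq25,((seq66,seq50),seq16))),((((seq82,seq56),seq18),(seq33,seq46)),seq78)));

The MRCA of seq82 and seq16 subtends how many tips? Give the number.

The MRCA of seq82 and seq16 is the node subtending (((seq4,seq58),(seq25,((seq66,seq50),seq16))),((((seq82,seq56),seq18),(seq33,seq46)),seq78)).
That clade contains 12 terminal taxa: seq16, seq18, seq25, seq33, seq4, seq46, seq50, seq56, seq58, seq66, seq78, seq82.

12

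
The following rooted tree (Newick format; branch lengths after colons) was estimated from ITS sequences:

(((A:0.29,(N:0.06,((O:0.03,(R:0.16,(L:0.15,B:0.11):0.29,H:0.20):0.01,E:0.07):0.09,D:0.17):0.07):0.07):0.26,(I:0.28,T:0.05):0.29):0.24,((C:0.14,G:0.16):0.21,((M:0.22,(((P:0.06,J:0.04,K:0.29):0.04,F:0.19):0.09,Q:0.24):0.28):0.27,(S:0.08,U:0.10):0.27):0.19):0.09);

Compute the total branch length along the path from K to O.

2.01

The path runs K → … → MRCA → … → O; the MRCA is the root of the tree.
Branch lengths along that path: 0.29 + 0.04 + 0.09 + 0.28 + 0.27 + 0.19 + 0.09 + 0.24 + 0.26 + 0.07 + 0.07 + 0.09 + 0.03 = 2.01.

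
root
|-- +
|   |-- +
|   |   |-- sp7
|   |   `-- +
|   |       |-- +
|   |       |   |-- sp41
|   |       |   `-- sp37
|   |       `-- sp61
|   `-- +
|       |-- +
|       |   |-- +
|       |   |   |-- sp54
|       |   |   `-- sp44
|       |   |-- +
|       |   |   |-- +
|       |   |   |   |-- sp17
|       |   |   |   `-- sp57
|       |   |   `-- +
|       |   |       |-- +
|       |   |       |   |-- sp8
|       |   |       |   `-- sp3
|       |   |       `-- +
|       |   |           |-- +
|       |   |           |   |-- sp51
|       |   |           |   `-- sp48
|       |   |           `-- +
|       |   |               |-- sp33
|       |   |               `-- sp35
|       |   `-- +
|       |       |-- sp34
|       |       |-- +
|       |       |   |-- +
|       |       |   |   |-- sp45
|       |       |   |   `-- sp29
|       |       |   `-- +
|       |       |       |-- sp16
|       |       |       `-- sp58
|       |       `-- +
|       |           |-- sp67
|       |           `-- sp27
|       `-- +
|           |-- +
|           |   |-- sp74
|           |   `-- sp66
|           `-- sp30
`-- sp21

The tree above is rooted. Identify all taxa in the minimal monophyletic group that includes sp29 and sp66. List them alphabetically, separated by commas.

sp16, sp17, sp27, sp29, sp3, sp30, sp33, sp34, sp35, sp44, sp45, sp48, sp51, sp54, sp57, sp58, sp66, sp67, sp74, sp8

Tracing sp29: it sits inside (sp45,sp29).
Tracing sp66: it sits inside (sp74,sp66).
The smallest clade enclosing both is (((sp54,sp44),((sp17,sp57),((sp8,sp3),((sp51,sp48),(sp33,sp35)))),(sp34,((sp45,sp29),(sp16,sp58)),(sp67,sp27))),((sp74,sp66),sp30)); the answer is its 20 terminal taxa in alphabetical order.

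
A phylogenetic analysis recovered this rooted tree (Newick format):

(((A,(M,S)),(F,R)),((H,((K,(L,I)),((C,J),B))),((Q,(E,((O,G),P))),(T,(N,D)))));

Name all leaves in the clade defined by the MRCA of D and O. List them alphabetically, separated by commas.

Tracing D: it sits inside (N,D).
Tracing O: it sits inside (O,G).
The smallest clade enclosing both is ((Q,(E,((O,G),P))),(T,(N,D))); the answer is its 8 terminal taxa in alphabetical order.

D, E, G, N, O, P, Q, T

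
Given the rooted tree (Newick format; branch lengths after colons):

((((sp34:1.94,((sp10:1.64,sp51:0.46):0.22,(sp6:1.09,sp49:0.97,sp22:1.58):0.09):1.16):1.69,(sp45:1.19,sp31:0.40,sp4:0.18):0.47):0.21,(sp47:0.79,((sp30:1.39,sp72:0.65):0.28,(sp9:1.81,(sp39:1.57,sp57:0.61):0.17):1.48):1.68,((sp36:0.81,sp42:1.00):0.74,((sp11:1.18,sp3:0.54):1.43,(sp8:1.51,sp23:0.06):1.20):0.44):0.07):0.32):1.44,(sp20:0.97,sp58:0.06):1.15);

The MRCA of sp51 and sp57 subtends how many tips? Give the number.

The MRCA of sp51 and sp57 is the node subtending (((sp34,((sp10,sp51),(sp6,sp49,sp22))),(sp45,sp31,sp4)),(sp47,((sp30,sp72),(sp9,(sp39,sp57))),((sp36,sp42),((sp11,sp3),(sp8,sp23))))).
That clade contains 21 terminal taxa: sp10, sp11, sp22, sp23, sp3, sp30, sp31, sp34, sp36, sp39, sp4, sp42, sp45, sp47, sp49, sp51, sp57, sp6, sp72, sp8, sp9.

21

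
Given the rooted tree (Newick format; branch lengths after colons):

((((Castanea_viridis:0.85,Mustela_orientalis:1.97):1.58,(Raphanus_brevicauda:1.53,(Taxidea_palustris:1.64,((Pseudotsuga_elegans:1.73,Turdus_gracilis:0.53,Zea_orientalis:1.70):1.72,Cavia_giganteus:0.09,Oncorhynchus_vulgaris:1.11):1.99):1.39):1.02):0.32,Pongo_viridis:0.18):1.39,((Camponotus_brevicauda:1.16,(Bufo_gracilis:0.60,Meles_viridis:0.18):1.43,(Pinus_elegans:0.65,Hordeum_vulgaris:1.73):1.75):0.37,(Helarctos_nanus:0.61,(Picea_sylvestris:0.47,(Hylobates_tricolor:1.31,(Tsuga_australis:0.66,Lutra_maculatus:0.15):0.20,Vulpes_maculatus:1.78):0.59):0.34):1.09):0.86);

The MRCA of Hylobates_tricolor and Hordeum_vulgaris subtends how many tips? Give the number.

The MRCA of Hylobates_tricolor and Hordeum_vulgaris is the node subtending ((Camponotus_brevicauda,(Bufo_gracilis,Meles_viridis),(Pinus_elegans,Hordeum_vulgaris)),(Helarctos_nanus,(Picea_sylvestris,(Hylobates_tricolor,(Tsuga_australis,Lutra_maculatus),Vulpes_maculatus)))).
That clade contains 11 terminal taxa: Bufo_gracilis, Camponotus_brevicauda, Helarctos_nanus, Hordeum_vulgaris, Hylobates_tricolor, Lutra_maculatus, Meles_viridis, Picea_sylvestris, Pinus_elegans, Tsuga_australis, Vulpes_maculatus.

11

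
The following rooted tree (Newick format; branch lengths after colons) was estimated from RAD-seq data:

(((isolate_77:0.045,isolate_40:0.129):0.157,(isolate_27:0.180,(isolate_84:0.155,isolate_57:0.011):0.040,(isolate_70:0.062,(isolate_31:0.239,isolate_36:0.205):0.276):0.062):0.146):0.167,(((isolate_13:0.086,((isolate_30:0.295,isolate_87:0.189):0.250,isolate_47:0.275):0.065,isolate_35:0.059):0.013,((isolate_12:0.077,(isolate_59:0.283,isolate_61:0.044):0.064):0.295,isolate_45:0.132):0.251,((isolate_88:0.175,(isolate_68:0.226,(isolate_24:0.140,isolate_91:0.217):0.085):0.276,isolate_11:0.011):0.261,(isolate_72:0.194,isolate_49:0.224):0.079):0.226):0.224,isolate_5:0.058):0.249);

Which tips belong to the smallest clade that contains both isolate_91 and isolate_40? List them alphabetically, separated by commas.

isolate_11, isolate_12, isolate_13, isolate_24, isolate_27, isolate_30, isolate_31, isolate_35, isolate_36, isolate_40, isolate_45, isolate_47, isolate_49, isolate_5, isolate_57, isolate_59, isolate_61, isolate_68, isolate_70, isolate_72, isolate_77, isolate_84, isolate_87, isolate_88, isolate_91

Tracing isolate_91: it sits inside (isolate_24,isolate_91).
Tracing isolate_40: it sits inside (isolate_77,isolate_40).
The smallest clade enclosing both is the whole tree (their MRCA is the root), so the answer is all 25 tips in alphabetical order.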